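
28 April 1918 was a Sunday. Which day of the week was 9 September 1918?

April 1918: 30 − 28 = 2 days remain.
Then May (31), June (30), July (31), August (31): 31 + 30 + 31 + 31 = 123 days.
September 1–9, 1918: 9 days.
Total: 2 + 123 + 9 = 134 days.
134 mod 7 = 1, so 1 day after Sunday is Monday.

Monday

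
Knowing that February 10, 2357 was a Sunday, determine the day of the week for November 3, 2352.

Count forward from the earlier date (November 3, 2352) to the later (February 10, 2357):
November 3, 2352 → November 3, 2353: 365 days.
November 3, 2353 → November 3, 2354: 365 days.
November 3, 2354 → November 3, 2355: 365 days.
November 3, 2355 → November 3, 2356: 366 days (2356 is a leap year).
November 2356: 30 − 3 = 27 days remain.
Then December (31), January (31): 31 + 31 = 62 days.
February 1–10, 2357: 10 days (2357 is not a leap year).
Residual: 99 days.
Total: 1560 days.
1560 mod 7 = 6, so 6 days before Sunday is Monday.

Monday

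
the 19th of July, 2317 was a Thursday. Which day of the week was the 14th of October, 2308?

Wednesday

Count forward from the earlier date (October 14, 2308) to the later (July 19, 2317):
Day-of-year of October 14, 2308: 288.
Day-of-year of July 19, 2317: 200.
2308 has 366 days, so 366 − 288 = 78 days remain in 2308.
Full years 2309–2316: 6 common + 2 leap = 6×365 + 2×366 = 2922 days.
Total: 78 + 2922 + 200 = 3200 days.
3200 mod 7 = 1, so 1 day before Thursday is Wednesday.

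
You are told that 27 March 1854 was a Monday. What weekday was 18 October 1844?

Count forward from the earlier date (October 18, 1844) to the later (March 27, 1854):
Day-of-year of October 18, 1844: 292.
Day-of-year of March 27, 1854: 86.
1844 has 366 days, so 366 − 292 = 74 days remain in 1844.
Full years 1845–1853: 7 common + 2 leap = 7×365 + 2×366 = 3287 days.
Total: 74 + 3287 + 86 = 3447 days.
3447 mod 7 = 3, so 3 days before Monday is Friday.

Friday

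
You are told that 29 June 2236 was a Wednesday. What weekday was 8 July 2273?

Tuesday

From June 29, 2236 to June 29, 2273: 37 years, of which 9 contain a Feb 29 — 28×365 + 9×366 = 13514 days.
June 2273: 30 − 29 = 1 day remains.
July 1–8, 2273: 8 days.
Residual: 9 days.
Total: 13523 days.
13523 mod 7 = 6, so 6 days after Wednesday is Tuesday.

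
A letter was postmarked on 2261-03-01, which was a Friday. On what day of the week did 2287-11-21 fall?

Monday

Day-of-year of March 1, 2261: 60.
Day-of-year of November 21, 2287: 325.
2261 has 365 days, so 365 − 60 = 305 days remain in 2261.
Full years 2262–2286: 19 common + 6 leap = 19×365 + 6×366 = 9131 days.
Total: 305 + 9131 + 325 = 9761 days.
9761 mod 7 = 3, so 3 days after Friday is Monday.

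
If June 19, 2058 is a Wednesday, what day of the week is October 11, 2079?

Wednesday

From June 19, 2058 to June 19, 2079: 21 years, of which 5 contain a Feb 29 — 16×365 + 5×366 = 7670 days.
June 2079: 30 − 19 = 11 days remain.
Then July (31), August (31), September (30): 31 + 31 + 30 = 92 days.
October 1–11, 2079: 11 days.
Residual: 114 days.
Total: 7784 days.
7784 is a multiple of 7, so October 11, 2079 falls on the same weekday: Wednesday.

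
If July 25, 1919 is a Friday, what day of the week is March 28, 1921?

July 1919: 31 − 25 = 6 days remain.
Then 19 full months totalling 578 days.
March 1–28, 1921: 28 days.
Total: 6 + 578 + 28 = 612 days.
612 mod 7 = 3, so 3 days after Friday is Monday.

Monday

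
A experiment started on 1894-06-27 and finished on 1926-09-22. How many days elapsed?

Day-of-year of June 27, 1894: 178.
Day-of-year of September 22, 1926: 265.
1894 has 365 days, so 365 − 178 = 187 days remain in 1894.
Full years 1895–1925: 24 common + 7 leap = 24×365 + 7×366 = 11322 days.
Total: 187 + 11322 + 265 = 11774 days.

11774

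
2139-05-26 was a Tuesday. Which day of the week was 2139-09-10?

Thursday

May 2139: 31 − 26 = 5 days remain.
Then June (30), July (31), August (31): 30 + 31 + 31 = 92 days.
September 1–10, 2139: 10 days.
Total: 5 + 92 + 10 = 107 days.
107 mod 7 = 2, so 2 days after Tuesday is Thursday.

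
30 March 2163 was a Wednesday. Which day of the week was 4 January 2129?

Count forward from the earlier date (January 4, 2129) to the later (March 30, 2163):
From January 4, 2129 to January 4, 2163: 34 years, of which 8 contain a Feb 29 — 26×365 + 8×366 = 12418 days.
January 2163: 31 − 4 = 27 days remain.
Then February 2163 (28): 28 days.
March 1–30, 2163: 30 days.
Residual: 85 days.
Total: 12503 days.
12503 mod 7 = 1, so 1 day before Wednesday is Tuesday.

Tuesday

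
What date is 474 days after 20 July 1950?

6 November 1951

Count 474 days after July 20, 1950:
Day-of-year of July 20, 1950: 201.
Day-of-year of November 6, 1951: 310.
1950 has 365 days, so 365 − 201 = 164 days remain in 1950.
Total: 164 + 310 = 474 days.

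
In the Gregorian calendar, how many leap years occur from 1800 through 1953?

37

Years divisible by 4: 1800, 1804, …, 1952 — 39 in all.
Of these, 1800, 1900 are divisible by 100 but not 400, so not leap.
Leap years: 39 − 2 = 37.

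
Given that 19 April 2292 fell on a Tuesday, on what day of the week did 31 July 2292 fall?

Sunday

April 2292: 30 − 19 = 11 days remain.
Then May (31), June (30): 31 + 30 = 61 days.
July 1–31, 2292: 31 days.
Total: 11 + 61 + 31 = 103 days.
103 mod 7 = 5, so 5 days after Tuesday is Sunday.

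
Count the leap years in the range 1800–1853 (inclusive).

Years divisible by 4: 1800, 1804, …, 1852 — 14 in all.
Of these, 1800 is divisible by 100 but not 400, so not leap.
Leap years: 14 − 1 = 13.

13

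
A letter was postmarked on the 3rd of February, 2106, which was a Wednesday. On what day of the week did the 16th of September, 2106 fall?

Thursday

February 2106: 28 − 3 = 25 days remain (2106 is not a leap year, so February has 28 days).
Then March (31), April (30), May (31), June (30), July (31), August (31): 31 + 30 + 31 + 30 + 31 + 31 = 184 days.
September 1–16, 2106: 16 days.
Total: 25 + 184 + 16 = 225 days.
225 mod 7 = 1, so 1 day after Wednesday is Thursday.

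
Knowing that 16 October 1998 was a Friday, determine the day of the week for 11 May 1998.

Count forward from the earlier date (May 11, 1998) to the later (October 16, 1998):
May 1998: 31 − 11 = 20 days remain.
Then June (30), July (31), August (31), September (30): 30 + 31 + 31 + 30 = 122 days.
October 1–16, 1998: 16 days.
Total: 20 + 122 + 16 = 158 days.
158 mod 7 = 4, so 4 days before Friday is Monday.

Monday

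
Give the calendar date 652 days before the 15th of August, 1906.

the 1st of November, 1904

Count 652 days before August 15, 1906:
Day-of-year of November 1, 1904: 306.
Day-of-year of August 15, 1906: 227.
1904 has 366 days, so 366 − 306 = 60 days remain in 1904.
Full years: 1905: 365. Sum = 365.
Total: 60 + 365 + 227 = 652 days.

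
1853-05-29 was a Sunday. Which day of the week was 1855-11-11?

May 29, 1853 → May 29, 1854: 365 days.
May 29, 1854 → May 29, 1855: 365 days.
May 1855: 31 − 29 = 2 days remain.
Then June (30), July (31), August (31), September (30), October (31): 30 + 31 + 31 + 30 + 31 = 153 days.
November 1–11, 1855: 11 days.
Residual: 166 days.
Total: 896 days.
896 is a multiple of 7, so 1855-11-11 falls on the same weekday: Sunday.

Sunday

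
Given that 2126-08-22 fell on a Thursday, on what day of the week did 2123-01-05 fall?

Count forward from the earlier date (January 5, 2123) to the later (August 22, 2126):
Day-of-year of January 5, 2123: 5.
Day-of-year of August 22, 2126: 234.
2123 has 365 days, so 365 − 5 = 360 days remain in 2123.
Full years: 2124: 366; 2125: 365. Sum = 731.
Total: 360 + 731 + 234 = 1325 days.
1325 mod 7 = 2, so 2 days before Thursday is Tuesday.

Tuesday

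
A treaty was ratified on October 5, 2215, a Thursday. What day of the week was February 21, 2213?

Count forward from the earlier date (February 21, 2213) to the later (October 5, 2215):
Day-of-year of February 21, 2213: 52.
Day-of-year of October 5, 2215: 278.
2213 has 365 days, so 365 − 52 = 313 days remain in 2213.
Full years: 2214: 365. Sum = 365.
Total: 313 + 365 + 278 = 956 days.
956 mod 7 = 4, so 4 days before Thursday is Sunday.

Sunday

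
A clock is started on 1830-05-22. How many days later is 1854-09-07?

From May 22, 1830 to May 22, 1854: 24 years, of which 6 contain a Feb 29 — 18×365 + 6×366 = 8766 days.
May 1854: 31 − 22 = 9 days remain.
Then June (30), July (31), August (31): 30 + 31 + 31 = 92 days.
September 1–7, 1854: 7 days.
Residual: 108 days.
Total: 8874 days.

8874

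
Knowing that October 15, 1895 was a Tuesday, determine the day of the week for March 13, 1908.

Friday

From October 15, 1895 to October 15, 1907: 12 years, of which 2 contain a Feb 29 — 10×365 + 2×366 = 4382 days.
(1900 is not a leap year (divisible by 100 but not 400).)
October 1907: 31 − 15 = 16 days remain.
Then November (30), December (31), January (31), February 1908 (29): 30 + 31 + 31 + 29 = 121 days.
March 1–13, 1908: 13 days.
Residual: 150 days.
Total: 4532 days.
4532 mod 7 = 3, so 3 days after Tuesday is Friday.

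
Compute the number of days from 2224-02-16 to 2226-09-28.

955

February 16, 2224 → February 16, 2225: 366 days (2224 is a leap year).
February 16, 2225 → February 16, 2226: 365 days.
February 2226: 28 − 16 = 12 days remain (2226 is not a leap year, so February has 28 days).
Then March (31), April (30), May (31), June (30), July (31), August (31): 31 + 30 + 31 + 30 + 31 + 31 = 184 days.
September 1–28, 2226: 28 days.
Residual: 224 days.
Total: 955 days.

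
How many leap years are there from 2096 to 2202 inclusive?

Years divisible by 4: 2096, 2100, …, 2200 — 27 in all.
Of these, 2100, 2200 are divisible by 100 but not 400, so not leap.
Leap years: 27 − 2 = 25.

25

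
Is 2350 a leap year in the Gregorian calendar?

No

2350 is not a leap year.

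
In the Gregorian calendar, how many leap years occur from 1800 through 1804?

Years divisible by 4 in [1800, 1804]: 1800, 1804.
Of these, 1800 is divisible by 100 but not 400, so not leap.
Leap years: 2 − 1 = 1.

1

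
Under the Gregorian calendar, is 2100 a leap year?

No

2100 is not a leap year (divisible by 100 but not 400).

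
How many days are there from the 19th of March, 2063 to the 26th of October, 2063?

221

March 2063: 31 − 19 = 12 days remain.
Then April (30), May (31), June (30), July (31), August (31), September (30): 30 + 31 + 30 + 31 + 31 + 30 = 183 days.
October 1–26, 2063: 26 days.
Total: 12 + 183 + 26 = 221 days.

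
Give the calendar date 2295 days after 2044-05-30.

2050-09-11

Count 2295 days after May 30, 2044:
Day-of-year of May 30, 2044: 151.
Day-of-year of September 11, 2050: 254.
2044 has 366 days, so 366 − 151 = 215 days remain in 2044.
Full years: 2045: 365; 2046: 365; 2047: 365; 2048: 366; 2049: 365. Sum = 1826.
Total: 215 + 1826 + 254 = 2295 days.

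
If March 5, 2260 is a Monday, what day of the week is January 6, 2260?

Friday

Count forward from the earlier date (January 6, 2260) to the later (March 5, 2260):
January 2260: 31 − 6 = 25 days remain.
Then February 2260 (29): 29 days.
March 1–5, 2260: 5 days.
Total: 25 + 29 + 5 = 59 days.
59 mod 7 = 3, so 3 days before Monday is Friday.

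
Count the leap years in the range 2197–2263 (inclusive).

Years divisible by 4: 2200, 2204, …, 2260 — 16 in all.
Of these, 2200 is divisible by 100 but not 400, so not leap.
Leap years: 16 − 1 = 15.

15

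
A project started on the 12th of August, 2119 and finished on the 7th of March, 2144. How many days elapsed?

8974

From August 12, 2119 to August 12, 2143: 24 years, of which 6 contain a Feb 29 — 18×365 + 6×366 = 8766 days.
August 2143: 31 − 12 = 19 days remain.
Then September (30), October (31), November (30), December (31), January (31), February 2144 (29): 30 + 31 + 30 + 31 + 31 + 29 = 182 days.
March 1–7, 2144: 7 days.
Residual: 208 days.
Total: 8974 days.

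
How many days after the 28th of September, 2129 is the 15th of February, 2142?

4523

From September 28, 2129 to September 28, 2141: 12 years, of which 3 contain a Feb 29 — 9×365 + 3×366 = 4383 days.
September 2141: 30 − 28 = 2 days remain.
Then October (31), November (30), December (31), January (31): 31 + 30 + 31 + 31 = 123 days.
February 1–15, 2142: 15 days (2142 is not a leap year).
Residual: 140 days.
Total: 4523 days.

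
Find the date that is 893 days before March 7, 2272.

September 26, 2269

Count 893 days before March 7, 2272:
September 26, 2269 → September 26, 2270: 365 days.
September 26, 2270 → September 26, 2271: 365 days.
September 2271: 30 − 26 = 4 days remain.
Then October (31), November (30), December (31), January (31), February 2272 (29): 31 + 30 + 31 + 31 + 29 = 152 days.
March 1–7, 2272: 7 days.
Residual: 163 days.
Total: 893 days.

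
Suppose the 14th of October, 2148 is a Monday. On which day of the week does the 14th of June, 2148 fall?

Friday

Count forward from the earlier date (June 14, 2148) to the later (October 14, 2148):
June 2148: 30 − 14 = 16 days remain.
Then July (31), August (31), September (30): 31 + 31 + 30 = 92 days.
October 1–14, 2148: 14 days.
Total: 16 + 92 + 14 = 122 days.
122 mod 7 = 3, so 3 days before Monday is Friday.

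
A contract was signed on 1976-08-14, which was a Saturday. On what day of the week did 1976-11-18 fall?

August 1976: 31 − 14 = 17 days remain.
Then September (30), October (31): 30 + 31 = 61 days.
November 1–18, 1976: 18 days.
Total: 17 + 61 + 18 = 96 days.
96 mod 7 = 5, so 5 days after Saturday is Thursday.

Thursday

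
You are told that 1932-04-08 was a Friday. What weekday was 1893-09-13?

Count forward from the earlier date (September 13, 1893) to the later (April 8, 1932):
Day-of-year of September 13, 1893: 256.
Day-of-year of April 8, 1932: 99.
1893 has 365 days, so 365 − 256 = 109 days remain in 1893.
Full years 1894–1931: 30 common + 8 leap = 30×365 + 8×366 = 13878 days.
Total: 109 + 13878 + 99 = 14086 days.
14086 mod 7 = 2, so 2 days before Friday is Wednesday.

Wednesday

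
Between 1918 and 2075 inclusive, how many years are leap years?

Years divisible by 4: 1920, 1924, …, 2072 — 39 in all.
2000 is divisible by 400, so still leap.
No century exceptions apply. Count: 39.

39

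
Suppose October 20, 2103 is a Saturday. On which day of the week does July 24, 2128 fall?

From October 20, 2103 to October 20, 2127: 24 years, of which 6 contain a Feb 29 — 18×365 + 6×366 = 8766 days.
October 2127: 31 − 20 = 11 days remain.
Then November (30), December (31), January (31), February 2128 (29), March (31), April (30), May (31), June (30): 30 + 31 + 31 + 29 + 31 + 30 + 31 + 30 = 243 days.
July 1–24, 2128: 24 days.
Residual: 278 days.
Total: 9044 days.
9044 is a multiple of 7, so July 24, 2128 falls on the same weekday: Saturday.

Saturday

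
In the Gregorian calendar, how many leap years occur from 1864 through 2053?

47

Years divisible by 4: 1864, 1868, …, 2052 — 48 in all.
Of these, 1900 is divisible by 100 but not 400, so not leap.
2000 is divisible by 400, so still leap.
Leap years: 48 − 1 = 47.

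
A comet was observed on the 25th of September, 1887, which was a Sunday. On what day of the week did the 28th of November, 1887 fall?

September 1887: 30 − 25 = 5 days remain.
Then October (31): 31 days.
November 1–28, 1887: 28 days.
Total: 5 + 31 + 28 = 64 days.
64 mod 7 = 1, so 1 day after Sunday is Monday.

Monday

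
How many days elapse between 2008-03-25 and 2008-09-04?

March 2008: 31 − 25 = 6 days remain.
Then April (30), May (31), June (30), July (31), August (31): 30 + 31 + 30 + 31 + 31 = 153 days.
September 1–4, 2008: 4 days.
Total: 6 + 153 + 4 = 163 days.

163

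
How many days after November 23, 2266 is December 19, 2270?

1487

November 23, 2266 → November 23, 2267: 365 days.
November 23, 2267 → November 23, 2268: 366 days (2268 is a leap year).
November 23, 2268 → November 23, 2269: 365 days.
November 23, 2269 → November 23, 2270: 365 days.
November 2270: 30 − 23 = 7 days remain.
December 1–19, 2270: 19 days.
Residual: 26 days.
Total: 1487 days.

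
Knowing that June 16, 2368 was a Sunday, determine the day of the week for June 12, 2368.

Count forward from the earlier date (June 12, 2368) to the later (June 16, 2368):
Within June 2368: 16 − 12 = 4 days.
4 mod 7 = 4, so 4 days before Sunday is Wednesday.

Wednesday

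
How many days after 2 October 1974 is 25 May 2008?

12289

Day-of-year of October 2, 1974: 275.
Day-of-year of May 25, 2008: 146.
1974 has 365 days, so 365 − 275 = 90 days remain in 1974.
Full years 1975–2007: 25 common + 8 leap = 25×365 + 8×366 = 12053 days.
Total: 90 + 12053 + 146 = 12289 days.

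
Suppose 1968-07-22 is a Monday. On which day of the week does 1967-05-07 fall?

Sunday

Count forward from the earlier date (May 7, 1967) to the later (July 22, 1968):
May 7, 1967 → May 7, 1968: 366 days (1968 is a leap year).
May 1968: 31 − 7 = 24 days remain.
Then June (30): 30 days.
July 1–22, 1968: 22 days.
Residual: 76 days.
Total: 442 days.
442 mod 7 = 1, so 1 day before Monday is Sunday.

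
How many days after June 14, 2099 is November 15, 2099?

154

June 2099: 30 − 14 = 16 days remain.
Then July (31), August (31), September (30), October (31): 31 + 31 + 30 + 31 = 123 days.
November 1–15, 2099: 15 days.
Total: 16 + 123 + 15 = 154 days.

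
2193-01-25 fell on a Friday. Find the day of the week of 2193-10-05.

Saturday

January 2193: 31 − 25 = 6 days remain.
Then February 2193 (28), March (31), April (30), May (31), June (30), July (31), August (31), September (30): 28 + 31 + 30 + 31 + 30 + 31 + 31 + 30 = 242 days.
October 1–5, 2193: 5 days.
Total: 6 + 242 + 5 = 253 days.
253 mod 7 = 1, so 1 day after Friday is Saturday.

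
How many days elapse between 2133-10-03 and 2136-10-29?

1122

Day-of-year of October 3, 2133: 276.
Day-of-year of October 29, 2136: 303.
2133 has 365 days, so 365 − 276 = 89 days remain in 2133.
Full years: 2134: 365; 2135: 365. Sum = 730.
Total: 89 + 730 + 303 = 1122 days.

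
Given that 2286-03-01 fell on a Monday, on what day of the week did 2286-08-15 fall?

March 2286: 31 − 1 = 30 days remain.
Then April (30), May (31), June (30), July (31): 30 + 31 + 30 + 31 = 122 days.
August 1–15, 2286: 15 days.
Total: 30 + 122 + 15 = 167 days.
167 mod 7 = 6, so 6 days after Monday is Sunday.

Sunday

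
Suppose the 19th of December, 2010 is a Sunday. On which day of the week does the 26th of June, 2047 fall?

Day-of-year of December 19, 2010: 353.
Day-of-year of June 26, 2047: 177.
2010 has 365 days, so 365 − 353 = 12 days remain in 2010.
Full years 2011–2046: 27 common + 9 leap = 27×365 + 9×366 = 13149 days.
Total: 12 + 13149 + 177 = 13338 days.
13338 mod 7 = 3, so 3 days after Sunday is Wednesday.

Wednesday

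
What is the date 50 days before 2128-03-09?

2128-01-19

Count 50 days before March 9, 2128:
January 2128: 31 − 19 = 12 days remain.
Then February 2128 (29): 29 days.
March 1–9, 2128: 9 days.
Total: 12 + 29 + 9 = 50 days.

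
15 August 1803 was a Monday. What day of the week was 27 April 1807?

Monday

August 15, 1803 → August 15, 1804: 366 days (1804 is a leap year).
August 15, 1804 → August 15, 1805: 365 days.
August 15, 1805 → August 15, 1806: 365 days.
August 1806: 31 − 15 = 16 days remain.
Then September (30), October (31), November (30), December (31), January (31), February 1807 (28), March (31): 30 + 31 + 30 + 31 + 31 + 28 + 31 = 212 days.
April 1–27, 1807: 27 days.
Residual: 255 days.
Total: 1351 days.
1351 is a multiple of 7, so 27 April 1807 falls on the same weekday: Monday.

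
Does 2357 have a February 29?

No

2357 is not a leap year.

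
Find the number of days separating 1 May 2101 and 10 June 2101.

40

May 2101: 31 − 1 = 30 days remain.
June 1–10, 2101: 10 days.
Total: 30 + 10 = 40 days.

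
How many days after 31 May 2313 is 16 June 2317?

May 31, 2313 → May 31, 2314: 365 days.
May 31, 2314 → May 31, 2315: 365 days.
May 31, 2315 → May 31, 2316: 366 days (2316 is a leap year).
May 31, 2316 → May 31, 2317: 365 days.
May 2317: 31 − 31 = 0 days remain.
June 1–16, 2317: 16 days.
Residual: 16 days.
Total: 1477 days.

1477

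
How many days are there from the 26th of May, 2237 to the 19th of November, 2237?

177

May 2237: 31 − 26 = 5 days remain.
Then June (30), July (31), August (31), September (30), October (31): 30 + 31 + 31 + 30 + 31 = 153 days.
November 1–19, 2237: 19 days.
Total: 5 + 153 + 19 = 177 days.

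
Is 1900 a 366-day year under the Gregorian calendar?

1900 is not a leap year (divisible by 100 but not 400).

No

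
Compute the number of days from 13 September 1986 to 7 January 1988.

481

September 13, 1986 → September 13, 1987: 365 days.
September 1987: 30 − 13 = 17 days remain.
Then October (31), November (30), December (31): 31 + 30 + 31 = 92 days.
January 1–7, 1988: 7 days.
Residual: 116 days.
Total: 481 days.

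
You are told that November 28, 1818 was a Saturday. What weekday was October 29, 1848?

Sunday

From November 28, 1818 to November 28, 1847: 29 years, of which 7 contain a Feb 29 — 22×365 + 7×366 = 10592 days.
November 1847: 30 − 28 = 2 days remain.
Then 10 full months totalling 305 days.
October 1–29, 1848: 29 days.
Residual: 336 days.
Total: 10928 days.
10928 mod 7 = 1, so 1 day after Saturday is Sunday.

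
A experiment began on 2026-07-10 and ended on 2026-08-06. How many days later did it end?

27

July 2026: 31 − 10 = 21 days remain.
August 1–6, 2026: 6 days.
Total: 21 + 6 = 27 days.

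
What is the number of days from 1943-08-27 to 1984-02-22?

14789

From August 27, 1943 to August 27, 1983: 40 years, of which 10 contain a Feb 29 — 30×365 + 10×366 = 14610 days.
August 1983: 31 − 27 = 4 days remain.
Then September (30), October (31), November (30), December (31), January (31): 30 + 31 + 30 + 31 + 31 = 153 days.
February 1–22, 1984: 22 days (1984 is a leap year).
Residual: 179 days.
Total: 14789 days.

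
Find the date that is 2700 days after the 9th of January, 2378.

the 1st of June, 2385

Count 2700 days after January 9, 2378:
Day-of-year of January 9, 2378: 9.
Day-of-year of June 1, 2385: 152.
2378 has 365 days, so 365 − 9 = 356 days remain in 2378.
Full years: 2379: 365; 2380: 366; 2381: 365; 2382: 365; 2383: 365; 2384: 366. Sum = 2192.
Total: 356 + 2192 + 152 = 2700 days.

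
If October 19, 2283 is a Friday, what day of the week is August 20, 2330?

Day-of-year of October 19, 2283: 292.
Day-of-year of August 20, 2330: 232.
2283 has 365 days, so 365 − 292 = 73 days remain in 2283.
Full years 2284–2329: 35 common + 11 leap = 35×365 + 11×366 = 16801 days.
Total: 73 + 16801 + 232 = 17106 days.
17106 mod 7 = 5, so 5 days after Friday is Wednesday.

Wednesday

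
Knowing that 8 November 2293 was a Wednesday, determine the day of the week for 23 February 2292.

Count forward from the earlier date (February 23, 2292) to the later (November 8, 2293):
February 2292: 29 − 23 = 6 days remain (2292 is a leap year, so February has 29 days).
Then 20 full months totalling 610 days.
November 1–8, 2293: 8 days.
Total: 6 + 610 + 8 = 624 days.
624 mod 7 = 1, so 1 day before Wednesday is Tuesday.

Tuesday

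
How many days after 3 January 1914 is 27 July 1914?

205

January 1914: 31 − 3 = 28 days remain.
Then February 1914 (28), March (31), April (30), May (31), June (30): 28 + 31 + 30 + 31 + 30 = 150 days.
July 1–27, 1914: 27 days.
Total: 28 + 150 + 27 = 205 days.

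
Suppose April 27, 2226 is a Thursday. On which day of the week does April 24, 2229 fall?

Friday

April 27, 2226 → April 27, 2227: 365 days.
April 27, 2227 → April 27, 2228: 366 days (2228 is a leap year).
April 2228: 30 − 27 = 3 days remain.
Then 11 full months totalling 335 days.
April 1–24, 2229: 24 days.
Residual: 362 days.
Total: 1093 days.
1093 mod 7 = 1, so 1 day after Thursday is Friday.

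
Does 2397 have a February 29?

2397 is not a leap year.

No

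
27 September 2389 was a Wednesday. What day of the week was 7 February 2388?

Sunday

Count forward from the earlier date (February 7, 2388) to the later (September 27, 2389):
Day-of-year of February 7, 2388: 38.
Day-of-year of September 27, 2389: 270.
2388 has 366 days, so 366 − 38 = 328 days remain in 2388.
Total: 328 + 270 = 598 days.
598 mod 7 = 3, so 3 days before Wednesday is Sunday.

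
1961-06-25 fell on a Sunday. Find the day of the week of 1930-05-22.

Thursday

Count forward from the earlier date (May 22, 1930) to the later (June 25, 1961):
From May 22, 1930 to May 22, 1961: 31 years, of which 8 contain a Feb 29 — 23×365 + 8×366 = 11323 days.
May 1961: 31 − 22 = 9 days remain.
June 1–25, 1961: 25 days.
Residual: 34 days.
Total: 11357 days.
11357 mod 7 = 3, so 3 days before Sunday is Thursday.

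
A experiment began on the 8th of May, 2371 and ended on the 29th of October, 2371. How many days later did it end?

174

May 2371: 31 − 8 = 23 days remain.
Then June (30), July (31), August (31), September (30): 30 + 31 + 31 + 30 = 122 days.
October 1–29, 2371: 29 days.
Total: 23 + 122 + 29 = 174 days.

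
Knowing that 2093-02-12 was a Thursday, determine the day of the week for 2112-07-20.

Day-of-year of February 12, 2093: 43.
Day-of-year of July 20, 2112: 202.
2093 has 365 days, so 365 − 43 = 322 days remain in 2093.
Full years 2094–2111: 15 common + 3 leap = 15×365 + 3×366 = 6573 days.
Total: 322 + 6573 + 202 = 7097 days.
7097 mod 7 = 6, so 6 days after Thursday is Wednesday.

Wednesday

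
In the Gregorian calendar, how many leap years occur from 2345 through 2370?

6

Years divisible by 4 in [2345, 2370]: 2348, 2352, 2356, 2360, 2364, 2368.
No century exceptions apply. Count: 6.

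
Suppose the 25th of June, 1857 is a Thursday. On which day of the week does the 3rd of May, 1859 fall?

Tuesday

Day-of-year of June 25, 1857: 176.
Day-of-year of May 3, 1859: 123.
1857 has 365 days, so 365 − 176 = 189 days remain in 1857.
Full years: 1858: 365. Sum = 365.
Total: 189 + 365 + 123 = 677 days.
677 mod 7 = 5, so 5 days after Thursday is Tuesday.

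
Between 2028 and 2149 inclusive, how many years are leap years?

30

Years divisible by 4: 2028, 2032, …, 2148 — 31 in all.
Of these, 2100 is divisible by 100 but not 400, so not leap.
Leap years: 31 − 1 = 30.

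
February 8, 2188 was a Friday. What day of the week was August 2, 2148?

Count forward from the earlier date (August 2, 2148) to the later (February 8, 2188):
From August 2, 2148 to August 2, 2187: 39 years, of which 9 contain a Feb 29 — 30×365 + 9×366 = 14244 days.
August 2187: 31 − 2 = 29 days remain.
Then September (30), October (31), November (30), December (31), January (31): 30 + 31 + 30 + 31 + 31 = 153 days.
February 1–8, 2188: 8 days (2188 is a leap year).
Residual: 190 days.
Total: 14434 days.
14434 is a multiple of 7, so August 2, 2148 falls on the same weekday: Friday.

Friday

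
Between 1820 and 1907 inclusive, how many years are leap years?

Years divisible by 4: 1820, 1824, …, 1904 — 22 in all.
Of these, 1900 is divisible by 100 but not 400, so not leap.
Leap years: 22 − 1 = 21.

21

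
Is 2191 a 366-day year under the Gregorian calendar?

No

2191 is not a leap year.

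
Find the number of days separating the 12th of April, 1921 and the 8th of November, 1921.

April 1921: 30 − 12 = 18 days remain.
Then May (31), June (30), July (31), August (31), September (30), October (31): 31 + 30 + 31 + 31 + 30 + 31 = 184 days.
November 1–8, 1921: 8 days.
Total: 18 + 184 + 8 = 210 days.

210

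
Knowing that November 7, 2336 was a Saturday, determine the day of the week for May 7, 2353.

From November 7, 2336 to November 7, 2352: 16 years, of which 4 contain a Feb 29 — 12×365 + 4×366 = 5844 days.
November 2352: 30 − 7 = 23 days remain.
Then December (31), January (31), February 2353 (28), March (31), April (30): 31 + 31 + 28 + 31 + 30 = 151 days.
May 1–7, 2353: 7 days.
Residual: 181 days.
Total: 6025 days.
6025 mod 7 = 5, so 5 days after Saturday is Thursday.

Thursday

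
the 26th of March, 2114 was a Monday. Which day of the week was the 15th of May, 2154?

Wednesday

Day-of-year of March 26, 2114: 85.
Day-of-year of May 15, 2154: 135.
2114 has 365 days, so 365 − 85 = 280 days remain in 2114.
Full years 2115–2153: 29 common + 10 leap = 29×365 + 10×366 = 14245 days.
Total: 280 + 14245 + 135 = 14660 days.
14660 mod 7 = 2, so 2 days after Monday is Wednesday.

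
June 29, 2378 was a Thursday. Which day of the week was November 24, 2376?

Wednesday

Count forward from the earlier date (November 24, 2376) to the later (June 29, 2378):
November 2376: 30 − 24 = 6 days remain.
Then 18 full months totalling 547 days.
June 1–29, 2378: 29 days.
Total: 6 + 547 + 29 = 582 days.
582 mod 7 = 1, so 1 day before Thursday is Wednesday.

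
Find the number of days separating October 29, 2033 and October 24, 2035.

725

October 29, 2033 → October 29, 2034: 365 days.
October 2034: 31 − 29 = 2 days remain.
Then 11 full months totalling 334 days.
October 1–24, 2035: 24 days.
Residual: 360 days.
Total: 725 days.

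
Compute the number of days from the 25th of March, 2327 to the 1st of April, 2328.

373

March 2327: 31 − 25 = 6 days remain.
Then 12 full months totalling 366 days.
April 1, 2328: 1 day.
Total: 6 + 366 + 1 = 373 days.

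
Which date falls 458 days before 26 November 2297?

25 August 2296

Count 458 days before November 26, 2297:
Day-of-year of August 25, 2296: 238.
Day-of-year of November 26, 2297: 330.
2296 has 366 days, so 366 − 238 = 128 days remain in 2296.
Total: 128 + 330 = 458 days.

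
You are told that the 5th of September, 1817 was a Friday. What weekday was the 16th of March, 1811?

Saturday

Count forward from the earlier date (March 16, 1811) to the later (September 5, 1817):
Day-of-year of March 16, 1811: 75.
Day-of-year of September 5, 1817: 248.
1811 has 365 days, so 365 − 75 = 290 days remain in 1811.
Full years: 1812: 366; 1813: 365; 1814: 365; 1815: 365; 1816: 366. Sum = 1827.
Total: 290 + 1827 + 248 = 2365 days.
2365 mod 7 = 6, so 6 days before Friday is Saturday.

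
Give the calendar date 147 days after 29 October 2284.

25 March 2285

Count 147 days after October 29, 2284:
October 2284: 31 − 29 = 2 days remain.
Then November (30), December (31), January (31), February 2285 (28): 30 + 31 + 31 + 28 = 120 days.
March 1–25, 2285: 25 days.
Residual: 147 days.
Total: 147 days.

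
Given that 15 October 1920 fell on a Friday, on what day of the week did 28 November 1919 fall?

Friday

Count forward from the earlier date (November 28, 1919) to the later (October 15, 1920):
November 1919: 30 − 28 = 2 days remain.
Then 10 full months totalling 305 days.
October 1–15, 1920: 15 days.
Residual: 322 days.
Total: 322 days.
322 is a multiple of 7, so 28 November 1919 falls on the same weekday: Friday.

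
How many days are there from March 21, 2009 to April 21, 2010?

396

March 21, 2009 → March 21, 2010: 365 days.
March 2010: 31 − 21 = 10 days remain.
April 1–21, 2010: 21 days.
Residual: 31 days.
Total: 396 days.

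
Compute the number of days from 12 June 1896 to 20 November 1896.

June 1896: 30 − 12 = 18 days remain.
Then July (31), August (31), September (30), October (31): 31 + 31 + 30 + 31 = 123 days.
November 1–20, 1896: 20 days.
Total: 18 + 123 + 20 = 161 days.

161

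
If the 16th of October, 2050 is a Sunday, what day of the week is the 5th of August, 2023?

Saturday

Count forward from the earlier date (August 5, 2023) to the later (October 16, 2050):
From August 5, 2023 to August 5, 2050: 27 years, of which 7 contain a Feb 29 — 20×365 + 7×366 = 9862 days.
August 2050: 31 − 5 = 26 days remain.
Then September (30): 30 days.
October 1–16, 2050: 16 days.
Residual: 72 days.
Total: 9934 days.
9934 mod 7 = 1, so 1 day before Sunday is Saturday.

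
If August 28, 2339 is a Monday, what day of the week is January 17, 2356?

From August 28, 2339 to August 28, 2355: 16 years, of which 4 contain a Feb 29 — 12×365 + 4×366 = 5844 days.
August 2355: 31 − 28 = 3 days remain.
Then September (30), October (31), November (30), December (31): 30 + 31 + 30 + 31 = 122 days.
January 1–17, 2356: 17 days.
Residual: 142 days.
Total: 5986 days.
5986 mod 7 = 1, so 1 day after Monday is Tuesday.

Tuesday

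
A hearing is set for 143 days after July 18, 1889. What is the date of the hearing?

December 8, 1889

Count 143 days after July 18, 1889:
July 1889: 31 − 18 = 13 days remain.
Then August (31), September (30), October (31), November (30): 31 + 30 + 31 + 30 = 122 days.
December 1–8, 1889: 8 days.
Total: 13 + 122 + 8 = 143 days.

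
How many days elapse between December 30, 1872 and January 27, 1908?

12810

From December 30, 1872 to December 30, 1907: 35 years, of which 7 contain a Feb 29 — 28×365 + 7×366 = 12782 days.
(1900 is not a leap year (divisible by 100 but not 400).)
December 1907: 31 − 30 = 1 day remains.
January 1–27, 1908: 27 days.
Residual: 28 days.
Total: 12810 days.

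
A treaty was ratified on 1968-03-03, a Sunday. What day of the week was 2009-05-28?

From March 3, 1968 to March 3, 2009: 41 years, of which 10 contain a Feb 29 — 31×365 + 10×366 = 14975 days.
(2000 is a leap year (divisible by 400).)
March 2009: 31 − 3 = 28 days remain.
Then April (30): 30 days.
May 1–28, 2009: 28 days.
Residual: 86 days.
Total: 15061 days.
15061 mod 7 = 4, so 4 days after Sunday is Thursday.

Thursday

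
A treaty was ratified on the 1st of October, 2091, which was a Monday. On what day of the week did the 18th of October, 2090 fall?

Wednesday

Count forward from the earlier date (October 18, 2090) to the later (October 1, 2091):
Day-of-year of October 18, 2090: 291.
Day-of-year of October 1, 2091: 274.
2090 has 365 days, so 365 − 291 = 74 days remain in 2090.
Total: 74 + 274 = 348 days.
348 mod 7 = 5, so 5 days before Monday is Wednesday.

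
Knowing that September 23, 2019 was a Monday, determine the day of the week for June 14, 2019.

Friday

Count forward from the earlier date (June 14, 2019) to the later (September 23, 2019):
June 2019: 30 − 14 = 16 days remain.
Then July (31), August (31): 31 + 31 = 62 days.
September 1–23, 2019: 23 days.
Total: 16 + 62 + 23 = 101 days.
101 mod 7 = 3, so 3 days before Monday is Friday.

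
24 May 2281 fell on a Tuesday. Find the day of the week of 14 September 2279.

Sunday

Count forward from the earlier date (September 14, 2279) to the later (May 24, 2281):
September 14, 2279 → September 14, 2280: 366 days (2280 is a leap year).
September 2280: 30 − 14 = 16 days remain.
Then October (31), November (30), December (31), January (31), February 2281 (28), March (31), April (30): 31 + 30 + 31 + 31 + 28 + 31 + 30 = 212 days.
May 1–24, 2281: 24 days.
Residual: 252 days.
Total: 618 days.
618 mod 7 = 2, so 2 days before Tuesday is Sunday.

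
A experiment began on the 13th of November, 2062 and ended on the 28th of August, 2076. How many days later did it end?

From November 13, 2062 to November 13, 2075: 13 years, of which 3 contain a Feb 29 — 10×365 + 3×366 = 4748 days.
November 2075: 30 − 13 = 17 days remain.
Then December (31), January (31), February 2076 (29), March (31), April (30), May (31), June (30), July (31): 31 + 31 + 29 + 31 + 30 + 31 + 30 + 31 = 244 days.
August 1–28, 2076: 28 days.
Residual: 289 days.
Total: 5037 days.

5037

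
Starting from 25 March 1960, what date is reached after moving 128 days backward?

18 November 1959

Count 128 days before March 25, 1960:
November 1959: 30 − 18 = 12 days remain.
Then December (31), January (31), February 1960 (29): 31 + 31 + 29 = 91 days.
March 1–25, 1960: 25 days.
Total: 12 + 91 + 25 = 128 days.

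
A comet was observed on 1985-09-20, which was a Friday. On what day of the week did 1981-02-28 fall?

Count forward from the earlier date (February 28, 1981) to the later (September 20, 1985):
February 28, 1981 → February 28, 1982: 365 days.
February 28, 1982 → February 28, 1983: 365 days.
February 28, 1983 → February 28, 1984: 365 days.
February 28, 1984 → February 28, 1985: 366 days (1984 is a leap year).
February 1985: 28 − 28 = 0 days remain (1985 is not a leap year, so February has 28 days).
Then March (31), April (30), May (31), June (30), July (31), August (31): 31 + 30 + 31 + 30 + 31 + 31 = 184 days.
September 1–20, 1985: 20 days.
Residual: 204 days.
Total: 1665 days.
1665 mod 7 = 6, so 6 days before Friday is Saturday.

Saturday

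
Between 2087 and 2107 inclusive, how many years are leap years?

Years divisible by 4 in [2087, 2107]: 2088, 2092, 2096, 2100, 2104.
Of these, 2100 is divisible by 100 but not 400, so not leap.
Leap years: 5 − 1 = 4.

4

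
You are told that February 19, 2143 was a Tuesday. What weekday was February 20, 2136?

Monday

Count forward from the earlier date (February 20, 2136) to the later (February 19, 2143):
Day-of-year of February 20, 2136: 51.
Day-of-year of February 19, 2143: 50.
2136 has 366 days, so 366 − 51 = 315 days remain in 2136.
Full years: 2137: 365; 2138: 365; 2139: 365; 2140: 366; 2141: 365; 2142: 365. Sum = 2191.
Total: 315 + 2191 + 50 = 2556 days.
2556 mod 7 = 1, so 1 day before Tuesday is Monday.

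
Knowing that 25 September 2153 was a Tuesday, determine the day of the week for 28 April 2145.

Wednesday

Count forward from the earlier date (April 28, 2145) to the later (September 25, 2153):
Day-of-year of April 28, 2145: 118.
Day-of-year of September 25, 2153: 268.
2145 has 365 days, so 365 − 118 = 247 days remain in 2145.
Full years 2146–2152: 5 common + 2 leap = 5×365 + 2×366 = 2557 days.
Total: 247 + 2557 + 268 = 3072 days.
3072 mod 7 = 6, so 6 days before Tuesday is Wednesday.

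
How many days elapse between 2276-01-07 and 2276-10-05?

272

January 2276: 31 − 7 = 24 days remain.
Then February 2276 (29), March (31), April (30), May (31), June (30), July (31), August (31), September (30): 29 + 31 + 30 + 31 + 30 + 31 + 31 + 30 = 243 days.
October 1–5, 2276: 5 days.
Total: 24 + 243 + 5 = 272 days.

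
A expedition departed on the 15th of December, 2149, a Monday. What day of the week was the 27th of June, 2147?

Tuesday

Count forward from the earlier date (June 27, 2147) to the later (December 15, 2149):
Day-of-year of June 27, 2147: 178.
Day-of-year of December 15, 2149: 349.
2147 has 365 days, so 365 − 178 = 187 days remain in 2147.
Full years: 2148: 366. Sum = 366.
Total: 187 + 366 + 349 = 902 days.
902 mod 7 = 6, so 6 days before Monday is Tuesday.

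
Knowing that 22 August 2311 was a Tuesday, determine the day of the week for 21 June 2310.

Count forward from the earlier date (June 21, 2310) to the later (August 22, 2311):
June 2310: 30 − 21 = 9 days remain.
Then 13 full months totalling 396 days.
August 1–22, 2311: 22 days.
Total: 9 + 396 + 22 = 427 days.
427 is a multiple of 7, so 21 June 2310 falls on the same weekday: Tuesday.

Tuesday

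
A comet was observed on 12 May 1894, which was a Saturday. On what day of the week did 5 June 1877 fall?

Count forward from the earlier date (June 5, 1877) to the later (May 12, 1894):
Day-of-year of June 5, 1877: 156.
Day-of-year of May 12, 1894: 132.
1877 has 365 days, so 365 − 156 = 209 days remain in 1877.
Full years 1878–1893: 12 common + 4 leap = 12×365 + 4×366 = 5844 days.
Total: 209 + 5844 + 132 = 6185 days.
6185 mod 7 = 4, so 4 days before Saturday is Tuesday.

Tuesday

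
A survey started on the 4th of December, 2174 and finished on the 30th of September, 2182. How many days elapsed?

From December 4, 2174 to December 4, 2181: 7 years, of which 2 contain a Feb 29 — 5×365 + 2×366 = 2557 days.
December 2181: 31 − 4 = 27 days remain.
Then January (31), February 2182 (28), March (31), April (30), May (31), June (30), July (31), August (31): 31 + 28 + 31 + 30 + 31 + 30 + 31 + 31 = 243 days.
September 1–30, 2182: 30 days.
Residual: 300 days.
Total: 2857 days.

2857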